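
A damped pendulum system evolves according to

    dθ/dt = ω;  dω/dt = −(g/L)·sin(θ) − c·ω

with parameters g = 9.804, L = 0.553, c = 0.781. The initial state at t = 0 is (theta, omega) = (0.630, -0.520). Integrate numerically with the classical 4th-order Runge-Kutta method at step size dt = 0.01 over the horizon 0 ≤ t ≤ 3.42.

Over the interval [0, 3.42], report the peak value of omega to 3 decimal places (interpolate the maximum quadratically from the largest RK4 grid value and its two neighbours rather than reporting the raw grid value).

max omega = 1.724

t=0.000: state=(0.630, -0.520)
step 1 (dt=0.01): k1=(-0.520, -10.039), k2=(-0.570, -9.962), k3=(-0.570, -9.959), k4=(-0.620, -9.879); state += dt/6·(k1+2k2+2k3+k4)
t=0.010: state=(0.624, -0.620)
t=0.020: state=(0.618, -0.718)
t=0.030: state=(0.610, -0.814)
continuing one RK4 step at a time; state shown every 20 steps (Δt=0.2):
t=0.200: state=(0.354, -2.054)
t=0.400: state=(-0.095, -2.165)
t=0.600: state=(-0.421, -0.941)
t=0.800: state=(-0.446, 0.654)
t=1.000: state=(-0.200, 1.641)
t=1.200: state=(0.133, 1.492)
t=1.400: state=(0.336, 0.451)
t=1.600: state=(0.305, -0.708)
t=1.800: state=(0.093, -1.276)
t=2.000: state=(-0.146, -0.978)
t=2.200: state=(-0.260, -0.124)
t=2.400: state=(-0.199, 0.682)
t=2.600: state=(-0.024, 0.955)
t=2.800: state=(0.140, 0.600)
t=3.000: state=(0.194, -0.072)
t=3.200: state=(0.121, -0.603)
t=3.400: state=(-0.016, -0.687)
t=3.420: state=(-0.030, -0.668)
largest grid value and its neighbours: omega(1.060)=1.72111, omega(1.070)=1.72363, omega(1.080)=1.72310
parabola through these three points peaks at t≈1.073 with omega≈1.72379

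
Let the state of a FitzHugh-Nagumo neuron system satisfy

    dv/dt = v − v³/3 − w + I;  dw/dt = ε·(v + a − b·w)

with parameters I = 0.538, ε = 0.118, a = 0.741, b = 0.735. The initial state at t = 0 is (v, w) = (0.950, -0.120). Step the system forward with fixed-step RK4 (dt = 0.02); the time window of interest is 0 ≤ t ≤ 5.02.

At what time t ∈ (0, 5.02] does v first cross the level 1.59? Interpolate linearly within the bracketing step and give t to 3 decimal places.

t = 0.574

t=0.000: state=(0.950, -0.120)
step 1 (dt=0.02): k1=(1.322, 0.210), k2=(1.321, 0.211), k3=(1.321, 0.211), k4=(1.320, 0.213); state += dt/6·(k1+2k2+2k3+k4)
t=0.020: state=(0.976, -0.116)
t=0.040: state=(1.003, -0.111)
t=0.060: state=(1.029, -0.107)
continuing one RK4 step at a time; state shown every 10 steps (Δt=0.2):
t=0.200: state=(1.208, -0.075)
t=0.400: state=(1.435, -0.026)
t=0.560: state=(1.579, 0.017)
next step: t=0.580: state=(1.594, 0.022) — v has crossed 1.59
linear interpolation between t=0.560 (1.57899) and t=0.580 (1.59445) → t≈0.574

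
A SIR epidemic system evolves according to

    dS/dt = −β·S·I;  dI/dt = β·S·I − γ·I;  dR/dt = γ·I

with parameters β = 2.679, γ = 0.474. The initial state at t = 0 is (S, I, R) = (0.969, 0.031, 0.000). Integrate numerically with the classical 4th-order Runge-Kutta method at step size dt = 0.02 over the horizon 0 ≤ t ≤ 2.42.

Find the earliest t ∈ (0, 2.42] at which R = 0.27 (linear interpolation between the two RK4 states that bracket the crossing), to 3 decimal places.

t=0.000: state=(0.969, 0.031, 0.000)
step 1 (dt=0.02): k1=(-0.080, 0.066, 0.015), k2=(-0.082, 0.067, 0.015), k3=(-0.082, 0.067, 0.015), k4=(-0.084, 0.068, 0.015); state += dt/6·(k1+2k2+2k3+k4)
t=0.020: state=(0.967, 0.032, 0.000)
t=0.040: state=(0.966, 0.034, 0.001)
t=0.060: state=(0.964, 0.035, 0.001)
continuing one RK4 step at a time; state shown every 5 steps (Δt=0.1):
t=0.100: state=(0.960, 0.038, 0.002)
t=0.200: state=(0.949, 0.047, 0.004)
t=0.300: state=(0.936, 0.058, 0.006)
t=0.400: state=(0.920, 0.071, 0.009)
t=0.500: state=(0.901, 0.086, 0.013)
t=0.600: state=(0.878, 0.104, 0.017)
t=0.700: state=(0.852, 0.125, 0.023)
t=0.800: state=(0.821, 0.150, 0.029)
t=0.900: state=(0.786, 0.177, 0.037)
t=1.000: state=(0.746, 0.207, 0.046)
t=1.100: state=(0.703, 0.240, 0.057)
t=1.200: state=(0.656, 0.275, 0.069)
t=1.300: state=(0.607, 0.310, 0.083)
t=1.400: state=(0.556, 0.346, 0.098)
t=1.500: state=(0.504, 0.380, 0.116)
t=1.600: state=(0.453, 0.412, 0.134)
t=1.700: state=(0.404, 0.441, 0.155)
t=1.800: state=(0.358, 0.466, 0.176)
t=1.900: state=(0.315, 0.486, 0.199)
t=2.000: state=(0.276, 0.502, 0.222)
t=2.100: state=(0.241, 0.513, 0.246)
t=2.180: state=(0.216, 0.518, 0.266)
next step: t=2.200: state=(0.210, 0.519, 0.271) — R has crossed 0.27
linear interpolation between t=2.180 (0.26578) and t=2.200 (0.27070) → t≈2.197

t = 2.197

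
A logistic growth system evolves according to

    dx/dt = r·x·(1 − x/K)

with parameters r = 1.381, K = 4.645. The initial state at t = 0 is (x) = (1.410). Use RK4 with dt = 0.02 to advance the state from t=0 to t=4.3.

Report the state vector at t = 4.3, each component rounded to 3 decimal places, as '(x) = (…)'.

t=0.000: state=(1.410)
step 1 (dt=0.02): k1=(1.356), k2=(1.363), k3=(1.363), k4=(1.371); state += dt/6·(k1+2k2+2k3+k4)
t=0.020: state=(1.437)
t=0.040: state=(1.465)
t=0.060: state=(1.493)
continuing one RK4 step at a time; state shown every 10 steps (Δt=0.2):
t=0.200: state=(1.695)
t=0.400: state=(2.002)
t=0.600: state=(2.320)
t=0.800: state=(2.639)
t=1.000: state=(2.946)
t=1.200: state=(3.231)
t=1.400: state=(3.488)
t=1.600: state=(3.711)
t=1.800: state=(3.900)
t=2.000: state=(4.057)
t=2.200: state=(4.185)
t=2.400: state=(4.287)
t=2.600: state=(4.369)
t=2.800: state=(4.432)
t=3.000: state=(4.482)
t=3.200: state=(4.520)
t=3.400: state=(4.550)
t=3.600: state=(4.572)
t=3.800: state=(4.590)
t=4.000: state=(4.603)
t=4.200: state=(4.613)
t=4.300: state=(4.617)

(x) = (4.617)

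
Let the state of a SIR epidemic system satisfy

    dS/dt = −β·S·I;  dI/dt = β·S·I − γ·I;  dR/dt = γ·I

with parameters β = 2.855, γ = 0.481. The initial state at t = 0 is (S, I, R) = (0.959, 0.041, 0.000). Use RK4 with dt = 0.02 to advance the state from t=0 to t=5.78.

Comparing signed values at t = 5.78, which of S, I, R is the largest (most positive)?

t=0.000: state=(0.959, 0.041, 0.000)
step 1 (dt=0.02): k1=(-0.112, 0.093, 0.020), k2=(-0.115, 0.094, 0.020), k3=(-0.115, 0.095, 0.020), k4=(-0.117, 0.097, 0.021); state += dt/6·(k1+2k2+2k3+k4)
t=0.020: state=(0.957, 0.043, 0.000)
t=0.040: state=(0.954, 0.045, 0.001)
t=0.060: state=(0.952, 0.047, 0.001)
continuing one RK4 step at a time; state shown every 10 steps (Δt=0.2):
t=0.200: state=(0.931, 0.064, 0.005)
t=0.400: state=(0.890, 0.098, 0.013)
t=0.600: state=(0.831, 0.145, 0.024)
t=0.800: state=(0.752, 0.207, 0.041)
t=1.000: state=(0.654, 0.282, 0.064)
t=1.200: state=(0.545, 0.360, 0.095)
t=1.400: state=(0.434, 0.432, 0.134)
t=1.600: state=(0.333, 0.489, 0.178)
t=1.800: state=(0.249, 0.524, 0.227)
t=2.000: state=(0.184, 0.538, 0.278)
t=2.200: state=(0.135, 0.535, 0.330)
t=2.400: state=(0.100, 0.519, 0.381)
t=2.600: state=(0.075, 0.496, 0.429)
t=2.800: state=(0.057, 0.467, 0.476)
t=3.000: state=(0.044, 0.437, 0.519)
t=3.200: state=(0.035, 0.406, 0.560)
t=3.400: state=(0.028, 0.375, 0.597)
t=3.600: state=(0.023, 0.345, 0.632)
t=3.800: state=(0.019, 0.317, 0.664)
t=4.000: state=(0.016, 0.291, 0.693)
t=4.200: state=(0.013, 0.267, 0.720)
t=4.400: state=(0.012, 0.244, 0.745)
t=4.600: state=(0.010, 0.223, 0.767)
t=4.800: state=(0.009, 0.204, 0.787)
t=5.000: state=(0.008, 0.186, 0.806)
t=5.200: state=(0.007, 0.170, 0.823)
t=5.400: state=(0.007, 0.155, 0.839)
t=5.600: state=(0.006, 0.141, 0.853)
t=5.780: state=(0.006, 0.130, 0.865)
compare at T: S=0.006, I=0.130, R=0.865

largest component: R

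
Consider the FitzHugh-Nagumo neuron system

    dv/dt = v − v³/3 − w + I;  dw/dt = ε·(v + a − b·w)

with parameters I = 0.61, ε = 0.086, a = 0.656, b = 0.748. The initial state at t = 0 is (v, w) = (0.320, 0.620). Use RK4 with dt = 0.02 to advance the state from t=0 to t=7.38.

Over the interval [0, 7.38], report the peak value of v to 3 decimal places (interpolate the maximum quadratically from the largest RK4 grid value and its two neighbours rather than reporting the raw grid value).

t=0.000: state=(0.320, 0.620)
step 1 (dt=0.02): k1=(0.299, 0.044), k2=(0.301, 0.044), k3=(0.301, 0.044), k4=(0.304, 0.045); state += dt/6·(k1+2k2+2k3+k4)
t=0.020: state=(0.326, 0.621)
t=0.040: state=(0.332, 0.622)
t=0.060: state=(0.338, 0.623)
continuing one RK4 step at a time; state shown every 25 steps (Δt=0.5):
t=0.500: state=(0.500, 0.645)
t=1.000: state=(0.742, 0.679)
t=1.500: state=(1.020, 0.722)
t=2.000: state=(1.270, 0.776)
t=2.500: state=(1.432, 0.837)
t=3.000: state=(1.505, 0.900)
t=3.500: state=(1.521, 0.964)
t=4.000: state=(1.506, 1.025)
t=4.500: state=(1.476, 1.084)
t=5.000: state=(1.438, 1.139)
t=5.500: state=(1.395, 1.190)
t=6.000: state=(1.348, 1.238)
t=6.500: state=(1.298, 1.283)
t=7.000: state=(1.244, 1.324)
t=7.380: state=(1.200, 1.353)
largest grid value and its neighbours: v(3.440)=1.52106, v(3.460)=1.52107, v(3.480)=1.52103
parabola through these three points peaks at t≈3.455 with v≈1.52107

max v = 1.521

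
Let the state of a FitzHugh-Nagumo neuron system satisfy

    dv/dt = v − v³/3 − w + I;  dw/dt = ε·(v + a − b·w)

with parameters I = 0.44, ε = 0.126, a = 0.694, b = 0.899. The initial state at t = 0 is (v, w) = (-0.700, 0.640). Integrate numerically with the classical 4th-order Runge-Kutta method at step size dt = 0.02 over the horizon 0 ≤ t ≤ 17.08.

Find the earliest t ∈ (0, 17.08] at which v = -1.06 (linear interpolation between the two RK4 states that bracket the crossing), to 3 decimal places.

t=0.000: state=(-0.700, 0.640)
step 1 (dt=0.02): k1=(-0.786, -0.073), k2=(-0.789, -0.074), k3=(-0.789, -0.074), k4=(-0.792, -0.075); state += dt/6·(k1+2k2+2k3+k4)
t=0.020: state=(-0.716, 0.639)
t=0.040: state=(-0.732, 0.637)
t=0.060: state=(-0.748, 0.635)
t=0.420: state=(-1.046, 0.601)
next step: t=0.440: state=(-1.063, 0.599) — v has crossed -1.06
linear interpolation between t=0.420 (-1.04607) and t=0.440 (-1.06254) → t≈0.437

t = 0.437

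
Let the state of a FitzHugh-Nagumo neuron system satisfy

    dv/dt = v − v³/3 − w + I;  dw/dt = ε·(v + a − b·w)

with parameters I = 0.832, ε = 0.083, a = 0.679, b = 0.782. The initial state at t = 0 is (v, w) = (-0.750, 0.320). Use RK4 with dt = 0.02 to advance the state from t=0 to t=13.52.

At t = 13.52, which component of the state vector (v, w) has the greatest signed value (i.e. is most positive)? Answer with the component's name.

t=0.000: state=(-0.750, 0.320)
step 1 (dt=0.02): k1=(-0.097, -0.027), k2=(-0.098, -0.027), k3=(-0.098, -0.027), k4=(-0.098, -0.027); state += dt/6·(k1+2k2+2k3+k4)
t=0.020: state=(-0.752, 0.319)
t=0.040: state=(-0.754, 0.319)
t=0.060: state=(-0.756, 0.318)
continuing one RK4 step at a time; state shown every 25 steps (Δt=0.5):
t=0.500: state=(-0.800, 0.306)
t=1.000: state=(-0.852, 0.290)
t=1.500: state=(-0.903, 0.273)
t=2.000: state=(-0.950, 0.254)
t=2.500: state=(-0.988, 0.234)
t=3.000: state=(-1.017, 0.213)
t=3.500: state=(-1.036, 0.192)
t=4.000: state=(-1.043, 0.171)
t=4.500: state=(-1.040, 0.151)
t=5.000: state=(-1.027, 0.132)
t=5.500: state=(-1.006, 0.114)
t=6.000: state=(-0.975, 0.097)
t=6.500: state=(-0.937, 0.083)
t=7.000: state=(-0.889, 0.071)
t=7.500: state=(-0.829, 0.061)
t=8.000: state=(-0.755, 0.054)
t=8.500: state=(-0.660, 0.051)
t=9.000: state=(-0.534, 0.053)
t=9.500: state=(-0.355, 0.061)
t=10.000: state=(-0.086, 0.077)
t=10.500: state=(0.339, 0.107)
t=11.000: state=(0.955, 0.157)
t=11.500: state=(1.549, 0.232)
t=12.000: state=(1.835, 0.322)
t=12.500: state=(1.901, 0.416)
t=13.000: state=(1.893, 0.508)
t=13.500: state=(1.865, 0.597)
t=13.520: state=(1.864, 0.600)
compare at T: v=1.864, w=0.600

largest component: v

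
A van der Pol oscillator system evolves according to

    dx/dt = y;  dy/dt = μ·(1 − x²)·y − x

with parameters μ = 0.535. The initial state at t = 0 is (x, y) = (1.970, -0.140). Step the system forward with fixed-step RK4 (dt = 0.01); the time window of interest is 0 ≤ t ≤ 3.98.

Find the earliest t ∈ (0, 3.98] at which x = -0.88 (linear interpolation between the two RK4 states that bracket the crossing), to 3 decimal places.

t=0.000: state=(1.970, -0.140)
step 1 (dt=0.01): k1=(-0.140, -1.754), k2=(-0.149, -1.740), k3=(-0.149, -1.740), k4=(-0.157, -1.726); state += dt/6·(k1+2k2+2k3+k4)
t=0.010: state=(1.969, -0.157)
t=0.020: state=(1.967, -0.175)
t=0.030: state=(1.965, -0.191)
continuing one RK4 step at a time; state shown every 20 steps (Δt=0.2):
t=0.200: state=(1.910, -0.441)
t=0.400: state=(1.799, -0.667)
t=0.600: state=(1.646, -0.851)
t=0.800: state=(1.459, -1.021)
t=1.000: state=(1.238, -1.194)
t=1.200: state=(0.980, -1.384)
t=1.400: state=(0.683, -1.599)
t=1.600: state=(0.339, -1.836)
t=1.800: state=(-0.051, -2.067)
t=2.000: state=(-0.483, -2.225)
t=2.170: state=(-0.863, -2.220)
next step: t=2.180: state=(-0.885, -2.214) — x has crossed -0.88
linear interpolation between t=2.170 (-0.86281) and t=2.180 (-0.88498) → t≈2.178

t = 2.178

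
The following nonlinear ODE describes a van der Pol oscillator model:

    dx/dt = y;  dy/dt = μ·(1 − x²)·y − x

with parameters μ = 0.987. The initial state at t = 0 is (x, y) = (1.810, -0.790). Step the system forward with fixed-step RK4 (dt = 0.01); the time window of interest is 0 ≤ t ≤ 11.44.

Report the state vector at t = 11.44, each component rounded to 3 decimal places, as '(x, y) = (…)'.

t=0.000: state=(1.810, -0.790)
step 1 (dt=0.01): k1=(-0.790, -0.035), k2=(-0.790, -0.042), k3=(-0.790, -0.042), k4=(-0.790, -0.049); state += dt/6·(k1+2k2+2k3+k4)
t=0.010: state=(1.802, -0.790)
t=0.020: state=(1.794, -0.791)
t=0.030: state=(1.786, -0.792)
continuing one RK4 step at a time; state shown every 50 steps (Δt=0.5):
t=0.500: state=(1.388, -0.938)
t=1.000: state=(0.828, -1.360)
t=1.500: state=(-0.055, -2.257)
t=2.000: state=(-1.335, -2.395)
t=2.500: state=(-2.000, -0.323)
t=3.000: state=(-1.922, 0.453)
t=3.500: state=(-1.625, 0.715)
t=4.000: state=(-1.201, 1.004)
t=4.500: state=(-0.576, 1.570)
t=5.000: state=(0.449, 2.541)
t=5.500: state=(1.659, 1.719)
t=6.000: state=(2.008, -0.052)
t=6.500: state=(1.831, -0.552)
t=7.000: state=(1.493, -0.798)
t=7.500: state=(1.015, -1.153)
t=8.000: state=(0.278, -1.881)
t=8.500: state=(-0.903, -2.660)
t=9.000: state=(-1.886, -0.928)
t=9.500: state=(-1.975, 0.302)
t=10.000: state=(-1.728, 0.639)
t=10.500: state=(-1.347, 0.897)
t=11.000: state=(-0.799, 1.347)
t=11.440: state=(-0.052, 2.116)

(x, y) = (-0.052, 2.116)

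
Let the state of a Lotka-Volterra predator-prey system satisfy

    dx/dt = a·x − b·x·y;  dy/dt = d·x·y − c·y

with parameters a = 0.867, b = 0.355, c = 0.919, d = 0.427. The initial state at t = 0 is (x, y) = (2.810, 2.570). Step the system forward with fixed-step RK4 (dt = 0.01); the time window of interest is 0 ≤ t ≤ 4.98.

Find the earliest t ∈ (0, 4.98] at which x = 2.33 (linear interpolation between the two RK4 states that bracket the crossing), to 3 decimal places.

t=0.000: state=(2.810, 2.570)
step 1 (dt=0.01): k1=(-0.127, 0.722), k2=(-0.131, 0.722), k3=(-0.131, 0.722), k4=(-0.135, 0.722); state += dt/6·(k1+2k2+2k3+k4)
t=0.010: state=(2.809, 2.577)
t=0.020: state=(2.807, 2.584)
t=0.030: state=(2.806, 2.592)
continuing one RK4 step at a time; state shown every 20 steps (Δt=0.2):
t=0.200: state=(2.770, 2.714)
t=0.400: state=(2.704, 2.854)
t=0.600: state=(2.614, 2.981)
t=0.800: state=(2.506, 3.087)
t=1.000: state=(2.387, 3.165)
t=1.090: state=(2.331, 3.191)
next step: t=1.100: state=(2.325, 3.193) — x has crossed 2.33
linear interpolation between t=1.090 (2.33137) and t=1.100 (2.32518) → t≈1.092

t = 1.092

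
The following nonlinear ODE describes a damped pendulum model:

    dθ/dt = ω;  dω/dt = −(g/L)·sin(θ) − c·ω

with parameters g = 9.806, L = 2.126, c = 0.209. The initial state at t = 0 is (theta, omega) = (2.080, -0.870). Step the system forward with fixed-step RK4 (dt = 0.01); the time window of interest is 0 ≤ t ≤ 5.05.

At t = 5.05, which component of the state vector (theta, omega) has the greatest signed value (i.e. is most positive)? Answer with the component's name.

largest component: omega

t=0.000: state=(2.080, -0.870)
step 1 (dt=0.01): k1=(-0.870, -3.845), k2=(-0.889, -3.851), k3=(-0.889, -3.851), k4=(-0.909, -3.857); state += dt/6·(k1+2k2+2k3+k4)
t=0.010: state=(2.071, -0.909)
t=0.020: state=(2.062, -0.947)
t=0.030: state=(2.052, -0.986)
continuing one RK4 step at a time; state shown every 20 steps (Δt=0.2):
t=0.200: state=(1.827, -1.666)
t=0.400: state=(1.411, -2.493)
t=0.600: state=(0.838, -3.199)
t=0.800: state=(0.159, -3.493)
t=1.000: state=(-0.518, -3.186)
t=1.200: state=(-1.083, -2.406)
t=1.400: state=(-1.469, -1.444)
t=1.600: state=(-1.661, -0.483)
t=1.800: state=(-1.665, 0.435)
t=2.000: state=(-1.489, 1.320)
t=2.200: state=(-1.141, 2.138)
t=2.400: state=(-0.647, 2.753)
t=2.600: state=(-0.068, 2.953)
t=2.800: state=(0.499, 2.635)
t=3.000: state=(0.959, 1.922)
t=3.200: state=(1.256, 1.031)
t=3.400: state=(1.370, 0.112)
t=3.600: state=(1.303, -0.774)
t=3.800: state=(1.066, -1.581)
t=4.000: state=(0.682, -2.210)
t=4.200: state=(0.204, -2.506)
t=4.400: state=(-0.290, -2.361)
t=4.600: state=(-0.714, -1.825)
t=4.800: state=(-1.005, -1.060)
t=5.000: state=(-1.133, -0.219)
t=5.050: state=(-1.139, -0.008)
compare at T: theta=-1.139, omega=-0.008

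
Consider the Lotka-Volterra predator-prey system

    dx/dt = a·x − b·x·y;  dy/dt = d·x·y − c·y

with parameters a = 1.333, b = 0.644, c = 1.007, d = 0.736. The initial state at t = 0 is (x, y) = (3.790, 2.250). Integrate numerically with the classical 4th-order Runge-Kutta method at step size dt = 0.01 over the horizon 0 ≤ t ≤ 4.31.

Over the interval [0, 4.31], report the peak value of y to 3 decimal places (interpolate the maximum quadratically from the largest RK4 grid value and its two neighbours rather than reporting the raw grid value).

t=0.000: state=(3.790, 2.250)
step 1 (dt=0.01): k1=(-0.440, 4.010), k2=(-0.488, 4.043), k3=(-0.489, 4.042), k4=(-0.538, 4.074); state += dt/6·(k1+2k2+2k3+k4)
t=0.010: state=(3.785, 2.290)
t=0.020: state=(3.779, 2.331)
t=0.030: state=(3.772, 2.373)
continuing one RK4 step at a time; state shown every 20 steps (Δt=0.2):
t=0.200: state=(3.499, 3.161)
t=0.400: state=(2.852, 4.139)
t=0.600: state=(2.076, 4.863)
t=0.800: state=(1.417, 5.129)
t=1.000: state=(0.961, 4.984)
t=1.200: state=(0.676, 4.589)
t=1.400: state=(0.505, 4.088)
t=1.600: state=(0.402, 3.570)
t=1.800: state=(0.342, 3.082)
t=2.000: state=(0.309, 2.643)
t=2.200: state=(0.295, 2.259)
t=2.400: state=(0.294, 1.928)
t=2.600: state=(0.305, 1.647)
t=2.800: state=(0.327, 1.411)
t=3.000: state=(0.361, 1.213)
t=3.200: state=(0.407, 1.049)
t=3.400: state=(0.469, 0.915)
t=3.600: state=(0.548, 0.806)
t=3.800: state=(0.648, 0.719)
t=4.000: state=(0.775, 0.653)
t=4.200: state=(0.933, 0.605)
t=4.310: state=(1.036, 0.587)
largest grid value and its neighbours: y(0.810)=5.13059, y(0.820)=5.13088, y(0.830)=5.13016
parabola through these three points peaks at t≈0.818 with y≈5.13091

max y = 5.131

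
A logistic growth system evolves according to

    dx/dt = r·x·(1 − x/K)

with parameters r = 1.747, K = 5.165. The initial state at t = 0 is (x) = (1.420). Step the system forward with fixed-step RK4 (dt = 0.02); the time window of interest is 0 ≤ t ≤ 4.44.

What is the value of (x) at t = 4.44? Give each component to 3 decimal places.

(x) = (5.159)

t=0.000: state=(1.420)
step 1 (dt=0.02): k1=(1.799), k2=(1.813), k3=(1.813), k4=(1.827); state += dt/6·(k1+2k2+2k3+k4)
t=0.020: state=(1.456)
t=0.040: state=(1.493)
t=0.060: state=(1.530)
continuing one RK4 step at a time; state shown every 10 steps (Δt=0.2):
t=0.200: state=(1.806)
t=0.400: state=(2.235)
t=0.600: state=(2.684)
t=0.800: state=(3.127)
t=1.000: state=(3.538)
t=1.200: state=(3.901)
t=1.400: state=(4.204)
t=1.600: state=(4.448)
t=1.800: state=(4.638)
t=2.000: state=(4.782)
t=2.200: state=(4.889)
t=2.400: state=(4.967)
t=2.600: state=(5.024)
t=2.800: state=(5.065)
t=3.000: state=(5.094)
t=3.200: state=(5.115)
t=3.400: state=(5.129)
t=3.600: state=(5.140)
t=3.800: state=(5.147)
t=4.000: state=(5.152)
t=4.200: state=(5.156)
t=4.400: state=(5.159)
t=4.440: state=(5.159)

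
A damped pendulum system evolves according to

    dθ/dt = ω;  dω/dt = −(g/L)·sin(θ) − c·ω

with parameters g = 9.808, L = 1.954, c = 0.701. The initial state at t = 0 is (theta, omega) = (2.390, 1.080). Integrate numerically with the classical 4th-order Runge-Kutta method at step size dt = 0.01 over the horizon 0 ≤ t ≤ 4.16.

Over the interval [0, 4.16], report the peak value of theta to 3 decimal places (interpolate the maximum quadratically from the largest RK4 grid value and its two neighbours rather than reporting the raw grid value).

t=0.000: state=(2.390, 1.080)
step 1 (dt=0.01): k1=(1.080, -4.184), k2=(1.059, -4.150), k3=(1.059, -4.150), k4=(1.038, -4.116); state += dt/6·(k1+2k2+2k3+k4)
t=0.010: state=(2.401, 1.038)
t=0.020: state=(2.411, 0.998)
t=0.030: state=(2.421, 0.957)
continuing one RK4 step at a time; state shown every 20 steps (Δt=0.2):
t=0.200: state=(2.530, 0.359)
t=0.400: state=(2.544, -0.213)
t=0.600: state=(2.448, -0.743)
t=0.800: state=(2.244, -1.309)
t=1.000: state=(1.919, -1.948)
t=1.200: state=(1.463, -2.614)
t=1.400: state=(0.884, -3.125)
t=1.600: state=(0.242, -3.202)
t=1.800: state=(-0.359, -2.715)
t=2.000: state=(-0.817, -1.830)
t=2.200: state=(-1.083, -0.820)
t=2.400: state=(-1.149, 0.135)
t=2.600: state=(-1.037, 0.954)
t=2.800: state=(-0.781, 1.571)
t=3.000: state=(-0.429, 1.896)
t=3.200: state=(-0.047, 1.863)
t=3.400: state=(0.294, 1.495)
t=3.600: state=(0.537, 0.911)
t=3.800: state=(0.654, 0.258)
t=4.000: state=(0.643, -0.349)
t=4.160: state=(0.554, -0.743)
largest grid value and its neighbours: theta(0.310)=2.55169, theta(0.320)=2.55189, theta(0.330)=2.55180
parabola through these three points peaks at t≈0.322 with theta≈2.55189

max theta = 2.552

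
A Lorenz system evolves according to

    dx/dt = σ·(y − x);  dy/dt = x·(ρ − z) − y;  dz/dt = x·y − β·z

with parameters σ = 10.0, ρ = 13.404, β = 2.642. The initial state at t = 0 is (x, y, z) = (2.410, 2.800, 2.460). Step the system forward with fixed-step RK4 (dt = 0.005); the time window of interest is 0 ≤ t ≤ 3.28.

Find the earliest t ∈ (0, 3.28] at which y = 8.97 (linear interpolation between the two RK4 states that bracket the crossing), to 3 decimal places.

t = 0.194

t=0.000: state=(2.410, 2.800, 2.460)
step 1 (dt=0.005): k1=(3.900, 23.575, 0.249), k2=(4.392, 23.621, 0.417), k3=(4.381, 23.634, 0.420), k4=(4.863, 23.691, 0.592); state += dt/6·(k1+2k2+2k3+k4)
t=0.005: state=(2.432, 2.918, 2.462)
t=0.010: state=(2.459, 3.037, 2.466)
t=0.015: state=(2.490, 3.157, 2.472)
t=0.190: state=(5.821, 8.813, 5.071)
next step: t=0.195: state=(5.972, 9.011, 5.265) — y has crossed 8.97
linear interpolation between t=0.190 (8.81290) and t=0.195 (9.01116) → t≈0.194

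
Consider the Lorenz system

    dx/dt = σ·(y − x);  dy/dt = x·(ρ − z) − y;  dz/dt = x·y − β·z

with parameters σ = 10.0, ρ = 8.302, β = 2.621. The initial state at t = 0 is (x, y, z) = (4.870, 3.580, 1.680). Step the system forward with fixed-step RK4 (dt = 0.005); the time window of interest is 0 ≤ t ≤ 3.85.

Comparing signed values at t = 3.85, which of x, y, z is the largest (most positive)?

t=0.000: state=(4.870, 3.580, 1.680)
step 1 (dt=0.005): k1=(-12.900, 28.669, 13.031), k2=(-11.861, 28.226, 13.177), k3=(-11.898, 28.243, 13.180), k4=(-10.893, 27.817, 13.325); state += dt/6·(k1+2k2+2k3+k4)
t=0.005: state=(4.811, 3.721, 1.746)
t=0.010: state=(4.761, 3.858, 1.813)
t=0.015: state=(4.720, 3.992, 1.882)
continuing one RK4 step at a time; state shown every 40 steps (Δt=0.2):
t=0.200: state=(6.104, 7.277, 5.820)
t=0.400: state=(6.509, 5.501, 10.566)
t=0.600: state=(3.792, 2.631, 9.246)
t=0.800: state=(2.538, 2.374, 6.559)
t=1.000: state=(2.812, 3.201, 5.001)
t=1.200: state=(3.970, 4.697, 5.080)
t=1.400: state=(5.328, 5.801, 7.034)
t=1.600: state=(5.353, 4.914, 8.847)
t=1.800: state=(4.186, 3.640, 8.312)
t=2.000: state=(3.540, 3.452, 6.943)
t=2.200: state=(3.752, 4.018, 6.193)
t=2.400: state=(4.433, 4.791, 6.519)
t=2.600: state=(4.924, 5.002, 7.541)
t=2.800: state=(4.709, 4.459, 8.054)
t=3.000: state=(4.189, 3.978, 7.633)
t=3.200: state=(3.985, 3.996, 7.002)
t=3.400: state=(4.183, 4.346, 6.789)
t=3.600: state=(4.515, 4.651, 7.102)
t=3.800: state=(4.632, 4.606, 7.544)
t=3.850: state=(4.609, 4.544, 7.609)
compare at T: x=4.609, y=4.544, z=7.609

largest component: z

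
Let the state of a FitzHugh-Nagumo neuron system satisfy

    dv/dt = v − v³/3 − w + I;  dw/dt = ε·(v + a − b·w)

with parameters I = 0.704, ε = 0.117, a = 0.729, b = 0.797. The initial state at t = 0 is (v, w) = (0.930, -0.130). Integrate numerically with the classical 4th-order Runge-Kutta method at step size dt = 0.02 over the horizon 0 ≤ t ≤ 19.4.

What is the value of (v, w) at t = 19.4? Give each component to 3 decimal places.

(v, w) = (-1.497, 0.236)

t=0.000: state=(0.930, -0.130)
step 1 (dt=0.02): k1=(1.496, 0.206), k2=(1.496, 0.208), k3=(1.496, 0.208), k4=(1.495, 0.209); state += dt/6·(k1+2k2+2k3+k4)
t=0.020: state=(0.960, -0.126)
t=0.040: state=(0.990, -0.122)
t=0.060: state=(1.020, -0.117)
continuing one RK4 step at a time; state shown every 50 steps (Δt=1):
t=1.000: state=(1.873, 0.134)
t=2.000: state=(1.893, 0.416)
t=3.000: state=(1.798, 0.667)
t=4.000: state=(1.694, 0.884)
t=5.000: state=(1.586, 1.070)
t=6.000: state=(1.474, 1.227)
t=7.000: state=(1.353, 1.357)
t=8.000: state=(1.220, 1.461)
t=9.000: state=(1.063, 1.540)
t=10.000: state=(0.861, 1.593)
t=11.000: state=(0.549, 1.612)
t=12.000: state=(-0.090, 1.580)
t=13.000: state=(-1.390, 1.441)
t=14.000: state=(-1.919, 1.197)
t=15.000: state=(-1.880, 0.959)
t=16.000: state=(-1.795, 0.750)
t=17.000: state=(-1.708, 0.569)
t=18.000: state=(-1.620, 0.414)
t=19.000: state=(-1.532, 0.282)
t=19.400: state=(-1.497, 0.236)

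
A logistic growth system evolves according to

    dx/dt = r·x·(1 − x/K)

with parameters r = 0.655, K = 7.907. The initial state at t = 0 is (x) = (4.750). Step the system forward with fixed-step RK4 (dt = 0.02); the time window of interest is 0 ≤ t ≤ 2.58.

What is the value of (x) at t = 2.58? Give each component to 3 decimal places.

(x) = (7.043)

t=0.000: state=(4.750)
step 1 (dt=0.02): k1=(1.242), k2=(1.241), k3=(1.241), k4=(1.239); state += dt/6·(k1+2k2+2k3+k4)
t=0.020: state=(4.775)
t=0.040: state=(4.800)
t=0.060: state=(4.824)
continuing one RK4 step at a time; state shown every 5 steps (Δt=0.1):
t=0.100: state=(4.873)
t=0.200: state=(4.995)
t=0.300: state=(5.114)
t=0.400: state=(5.231)
t=0.500: state=(5.346)
t=0.600: state=(5.458)
t=0.700: state=(5.568)
t=0.800: state=(5.674)
t=0.900: state=(5.777)
t=1.000: state=(5.878)
t=1.100: state=(5.975)
t=1.200: state=(6.069)
t=1.300: state=(6.160)
t=1.400: state=(6.247)
t=1.500: state=(6.332)
t=1.600: state=(6.413)
t=1.700: state=(6.490)
t=1.800: state=(6.565)
t=1.900: state=(6.636)
t=2.000: state=(6.705)
t=2.100: state=(6.770)
t=2.200: state=(6.832)
t=2.300: state=(6.892)
t=2.400: state=(6.948)
t=2.500: state=(7.002)
t=2.580: state=(7.043)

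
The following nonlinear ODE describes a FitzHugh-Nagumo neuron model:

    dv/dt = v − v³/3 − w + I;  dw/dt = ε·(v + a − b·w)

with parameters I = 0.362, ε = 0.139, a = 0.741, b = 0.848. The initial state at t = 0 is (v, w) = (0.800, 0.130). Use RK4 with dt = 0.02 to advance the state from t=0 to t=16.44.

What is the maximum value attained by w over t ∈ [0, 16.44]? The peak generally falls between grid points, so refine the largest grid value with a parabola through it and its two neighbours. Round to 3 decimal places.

t=0.000: state=(0.800, 0.130)
step 1 (dt=0.02): k1=(0.861, 0.199), k2=(0.862, 0.200), k3=(0.862, 0.200), k4=(0.863, 0.201); state += dt/6·(k1+2k2+2k3+k4)
t=0.020: state=(0.817, 0.134)
t=0.040: state=(0.835, 0.138)
t=0.060: state=(0.852, 0.142)
continuing one RK4 step at a time; state shown every 50 steps (Δt=1):
t=1.000: state=(1.495, 0.370)
t=2.000: state=(1.608, 0.634)
t=3.000: state=(1.505, 0.866)
t=4.000: state=(1.354, 1.054)
t=5.000: state=(1.172, 1.200)
t=6.000: state=(0.937, 1.302)
t=7.000: state=(0.577, 1.356)
t=8.000: state=(-0.176, 1.335)
t=9.000: state=(-1.575, 1.167)
t=10.000: state=(-1.953, 0.891)
t=11.000: state=(-1.890, 0.636)
t=12.000: state=(-1.801, 0.421)
t=13.000: state=(-1.714, 0.241)
t=14.000: state=(-1.630, 0.092)
t=15.000: state=(-1.548, -0.029)
t=16.000: state=(-1.470, -0.127)
t=16.440: state=(-1.436, -0.163)
largest grid value and its neighbours: w(7.280)=1.35925, w(7.300)=1.35927, w(7.320)=1.35926
parabola through these three points peaks at t≈7.305 with w≈1.35927

max w = 1.359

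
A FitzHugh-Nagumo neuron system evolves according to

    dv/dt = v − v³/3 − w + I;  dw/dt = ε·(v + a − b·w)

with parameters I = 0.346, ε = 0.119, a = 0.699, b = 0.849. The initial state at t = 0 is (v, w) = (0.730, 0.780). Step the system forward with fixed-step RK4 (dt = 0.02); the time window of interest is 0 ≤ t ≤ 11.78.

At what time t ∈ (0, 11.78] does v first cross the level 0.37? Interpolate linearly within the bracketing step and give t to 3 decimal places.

t=0.000: state=(0.730, 0.780)
step 1 (dt=0.02): k1=(0.166, 0.091), k2=(0.166, 0.091), k3=(0.166, 0.091), k4=(0.166, 0.091); state += dt/6·(k1+2k2+2k3+k4)
t=0.020: state=(0.733, 0.782)
t=0.040: state=(0.737, 0.784)
t=0.060: state=(0.740, 0.785)
continuing one RK4 step at a time; state shown every 25 steps (Δt=0.5):
t=0.500: state=(0.810, 0.827)
t=1.000: state=(0.880, 0.876)
t=1.500: state=(0.931, 0.926)
t=2.000: state=(0.961, 0.976)
t=2.500: state=(0.966, 1.024)
t=3.000: state=(0.948, 1.070)
t=3.500: state=(0.906, 1.112)
t=4.000: state=(0.840, 1.148)
t=4.500: state=(0.744, 1.178)
t=5.000: state=(0.609, 1.200)
t=5.500: state=(0.414, 1.212)
t=5.580: state=(0.374, 1.212)
next step: t=5.600: state=(0.364, 1.213) — v has crossed 0.37
linear interpolation between t=5.580 (0.37411) and t=5.600 (0.36383) → t≈5.588

t = 5.588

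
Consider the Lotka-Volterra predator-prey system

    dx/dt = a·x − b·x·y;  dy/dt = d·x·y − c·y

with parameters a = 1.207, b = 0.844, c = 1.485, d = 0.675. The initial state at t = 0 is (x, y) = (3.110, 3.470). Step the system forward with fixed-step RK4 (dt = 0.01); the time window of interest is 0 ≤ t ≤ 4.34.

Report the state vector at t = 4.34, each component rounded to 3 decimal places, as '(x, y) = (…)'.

(x, y) = (4.951, 0.925)

t=0.000: state=(3.110, 3.470)
step 1 (dt=0.01): k1=(-5.354, 2.131), k2=(-5.336, 2.075), k3=(-5.335, 2.075), k4=(-5.316, 2.018); state += dt/6·(k1+2k2+2k3+k4)
t=0.010: state=(3.057, 3.491)
t=0.020: state=(3.004, 3.510)
t=0.030: state=(2.951, 3.529)
continuing one RK4 step at a time; state shown every 20 steps (Δt=0.2):
t=0.200: state=(2.154, 3.667)
t=0.400: state=(1.494, 3.474)
t=0.600: state=(1.093, 3.067)
t=0.800: state=(0.863, 2.596)
t=1.000: state=(0.736, 2.147)
t=1.200: state=(0.675, 1.754)
t=1.400: state=(0.658, 1.425)
t=1.600: state=(0.674, 1.158)
t=1.800: state=(0.719, 0.945)
t=2.000: state=(0.792, 0.777)
t=2.200: state=(0.894, 0.647)
t=2.400: state=(1.029, 0.547)
t=2.600: state=(1.203, 0.473)
t=2.800: state=(1.421, 0.419)
t=3.000: state=(1.690, 0.384)
t=3.200: state=(2.020, 0.366)
t=3.400: state=(2.419, 0.367)
t=3.600: state=(2.889, 0.390)
t=3.800: state=(3.431, 0.443)
t=4.000: state=(4.021, 0.544)
t=4.200: state=(4.606, 0.725)
t=4.340: state=(4.951, 0.925)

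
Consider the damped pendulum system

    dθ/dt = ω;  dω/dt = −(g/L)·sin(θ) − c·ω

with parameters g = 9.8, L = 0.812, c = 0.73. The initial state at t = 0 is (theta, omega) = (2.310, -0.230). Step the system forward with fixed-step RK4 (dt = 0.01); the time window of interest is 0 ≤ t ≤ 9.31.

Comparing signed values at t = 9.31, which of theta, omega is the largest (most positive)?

t=0.000: state=(2.310, -0.230)
step 1 (dt=0.01): k1=(-0.230, -8.751), k2=(-0.274, -8.729), k3=(-0.274, -8.730), k4=(-0.317, -8.710); state += dt/6·(k1+2k2+2k3+k4)
t=0.010: state=(2.307, -0.317)
t=0.020: state=(2.304, -0.404)
t=0.030: state=(2.299, -0.491)
continuing one RK4 step at a time; state shown every 50 steps (Δt=0.5):
t=0.500: state=(1.080, -4.692)
t=1.000: state=(-1.148, -2.343)
t=1.500: state=(-0.849, 3.069)
t=2.000: state=(0.753, 1.844)
t=2.500: state=(0.514, -2.342)
t=3.000: state=(-0.579, -1.006)
t=3.500: state=(-0.251, 1.827)
t=4.000: state=(0.448, 0.347)
t=4.500: state=(0.075, -1.351)
t=5.000: state=(-0.327, 0.067)
t=5.500: state=(0.027, 0.923)
t=6.000: state=(0.220, -0.272)
t=6.500: state=(-0.074, -0.572)
t=7.000: state=(-0.134, 0.334)
t=7.500: state=(0.085, 0.312)
t=8.000: state=(0.071, -0.312)
t=8.500: state=(-0.077, -0.136)
t=9.000: state=(-0.029, 0.252)
t=9.310: state=(0.042, 0.167)
compare at T: theta=0.042, omega=0.167

largest component: omega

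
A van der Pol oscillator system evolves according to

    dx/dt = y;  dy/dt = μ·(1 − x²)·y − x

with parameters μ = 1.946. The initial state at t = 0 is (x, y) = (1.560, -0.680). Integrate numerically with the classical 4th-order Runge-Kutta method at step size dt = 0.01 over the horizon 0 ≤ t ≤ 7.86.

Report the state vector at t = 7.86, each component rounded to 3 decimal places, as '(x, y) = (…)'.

(x, y) = (1.340, -0.603)

t=0.000: state=(1.560, -0.680)
step 1 (dt=0.01): k1=(-0.680, 0.337), k2=(-0.678, 0.322), k3=(-0.678, 0.322), k4=(-0.677, 0.307); state += dt/6·(k1+2k2+2k3+k4)
t=0.010: state=(1.553, -0.677)
t=0.020: state=(1.546, -0.674)
t=0.030: state=(1.540, -0.671)
continuing one RK4 step at a time; state shown every 50 steps (Δt=0.5):
t=0.500: state=(1.219, -0.752)
t=1.000: state=(0.740, -1.273)
t=1.500: state=(-0.276, -3.128)
t=2.000: state=(-1.850, -1.529)
t=2.500: state=(-1.996, 0.236)
t=3.000: state=(-1.837, 0.367)
t=3.500: state=(-1.635, 0.444)
t=4.000: state=(-1.384, 0.574)
t=4.500: state=(-1.036, 0.864)
t=5.000: state=(-0.426, 1.763)
t=5.500: state=(0.995, 3.744)
t=6.000: state=(2.007, 0.273)
t=6.500: state=(1.935, -0.316)
t=7.000: state=(1.755, -0.397)
t=7.500: state=(1.535, -0.490)
t=7.860: state=(1.340, -0.603)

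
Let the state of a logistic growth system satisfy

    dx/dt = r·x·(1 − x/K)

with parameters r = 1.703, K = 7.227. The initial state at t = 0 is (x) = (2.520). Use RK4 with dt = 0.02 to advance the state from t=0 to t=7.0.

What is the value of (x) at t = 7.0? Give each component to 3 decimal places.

(x) = (7.227)

t=0.000: state=(2.520)
step 1 (dt=0.02): k1=(2.795), k2=(2.809), k3=(2.809), k4=(2.823); state += dt/6·(k1+2k2+2k3+k4)
t=0.020: state=(2.576)
t=0.040: state=(2.633)
t=0.060: state=(2.690)
continuing one RK4 step at a time; state shown every 25 steps (Δt=0.5):
t=0.500: state=(4.021)
t=1.000: state=(5.392)
t=1.500: state=(6.311)
t=2.000: state=(6.805)
t=2.500: state=(7.041)
t=3.000: state=(7.146)
t=3.500: state=(7.192)
t=4.000: state=(7.212)
t=4.500: state=(7.221)
t=5.000: state=(7.224)
t=5.500: state=(7.226)
t=6.000: state=(7.227)
t=6.500: state=(7.227)
t=7.000: state=(7.227)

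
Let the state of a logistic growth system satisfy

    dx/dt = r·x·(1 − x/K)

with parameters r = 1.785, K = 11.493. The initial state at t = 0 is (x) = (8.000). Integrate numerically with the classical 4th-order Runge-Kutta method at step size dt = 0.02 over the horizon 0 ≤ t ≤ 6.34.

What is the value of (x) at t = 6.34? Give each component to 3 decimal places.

(x) = (11.493)

t=0.000: state=(8.000)
step 1 (dt=0.02): k1=(4.340), k2=(4.309), k3=(4.310), k4=(4.279); state += dt/6·(k1+2k2+2k3+k4)
t=0.020: state=(8.086)
t=0.040: state=(8.171)
t=0.060: state=(8.255)
continuing one RK4 step at a time; state shown every 25 steps (Δt=0.5):
t=0.500: state=(9.749)
t=1.000: state=(10.708)
t=1.500: state=(11.158)
t=2.000: state=(11.353)
t=2.500: state=(11.435)
t=3.000: state=(11.469)
t=3.500: state=(11.483)
t=4.000: state=(11.489)
t=4.500: state=(11.491)
t=5.000: state=(11.492)
t=5.500: state=(11.493)
t=6.000: state=(11.493)
t=6.340: state=(11.493)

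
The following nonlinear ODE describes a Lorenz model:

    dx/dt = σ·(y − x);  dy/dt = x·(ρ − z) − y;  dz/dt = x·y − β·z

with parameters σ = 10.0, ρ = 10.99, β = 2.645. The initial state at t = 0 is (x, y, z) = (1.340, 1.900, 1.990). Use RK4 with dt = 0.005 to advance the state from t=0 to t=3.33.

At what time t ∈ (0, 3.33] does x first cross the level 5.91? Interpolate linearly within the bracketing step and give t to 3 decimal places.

t = 0.314

t=0.000: state=(1.340, 1.900, 1.990)
step 1 (dt=0.005): k1=(5.600, 10.160, -2.718), k2=(5.714, 10.270, -2.639), k3=(5.714, 10.272, -2.638), k4=(5.828, 10.384, -2.558); state += dt/6·(k1+2k2+2k3+k4)
t=0.005: state=(1.369, 1.951, 1.977)
t=0.010: state=(1.398, 2.004, 1.964)
t=0.015: state=(1.429, 2.058, 1.953)
continuing one RK4 step at a time; state shown every 40 steps (Δt=0.2):
t=0.200: state=(3.507, 5.221, 2.518)
t=0.310: state=(5.811, 8.211, 4.939)
next step: t=0.315: state=(5.931, 8.345, 5.116) — x has crossed 5.91
linear interpolation between t=0.310 (5.81107) and t=0.315 (5.93141) → t≈0.314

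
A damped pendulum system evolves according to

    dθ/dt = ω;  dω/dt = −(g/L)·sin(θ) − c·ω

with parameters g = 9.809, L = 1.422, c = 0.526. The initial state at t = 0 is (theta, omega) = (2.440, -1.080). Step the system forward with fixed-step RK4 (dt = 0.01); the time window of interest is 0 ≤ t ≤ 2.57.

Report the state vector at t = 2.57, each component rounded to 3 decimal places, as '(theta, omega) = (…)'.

t=0.000: state=(2.440, -1.080)
step 1 (dt=0.01): k1=(-1.080, -3.884), k2=(-1.099, -3.902), k3=(-1.100, -3.903), k4=(-1.119, -3.921); state += dt/6·(k1+2k2+2k3+k4)
t=0.010: state=(2.429, -1.119)
t=0.020: state=(2.418, -1.158)
t=0.030: state=(2.406, -1.198)
continuing one RK4 step at a time; state shown every 10 steps (Δt=0.1):
t=0.100: state=(2.312, -1.489)
t=0.200: state=(2.141, -1.943)
t=0.300: state=(1.922, -2.443)
t=0.400: state=(1.651, -2.972)
t=0.500: state=(1.328, -3.487)
t=0.600: state=(0.957, -3.916)
t=0.700: state=(0.550, -4.172)
t=0.800: state=(0.130, -4.180)
t=0.900: state=(-0.277, -3.915)
t=1.000: state=(-0.645, -3.413)
t=1.100: state=(-0.954, -2.756)
t=1.200: state=(-1.193, -2.023)
t=1.300: state=(-1.358, -1.276)
t=1.400: state=(-1.449, -0.547)
t=1.500: state=(-1.469, 0.149)
t=1.600: state=(-1.421, 0.808)
t=1.700: state=(-1.308, 1.425)
t=1.800: state=(-1.137, 1.984)
t=1.900: state=(-0.915, 2.457)
t=2.000: state=(-0.650, 2.804)
t=2.100: state=(-0.359, 2.984)
t=2.200: state=(-0.060, 2.970)
t=2.300: state=(0.228, 2.759)
t=2.400: state=(0.486, 2.381)
t=2.500: state=(0.700, 1.881)
t=2.570: state=(0.818, 1.486)

(theta, omega) = (0.818, 1.486)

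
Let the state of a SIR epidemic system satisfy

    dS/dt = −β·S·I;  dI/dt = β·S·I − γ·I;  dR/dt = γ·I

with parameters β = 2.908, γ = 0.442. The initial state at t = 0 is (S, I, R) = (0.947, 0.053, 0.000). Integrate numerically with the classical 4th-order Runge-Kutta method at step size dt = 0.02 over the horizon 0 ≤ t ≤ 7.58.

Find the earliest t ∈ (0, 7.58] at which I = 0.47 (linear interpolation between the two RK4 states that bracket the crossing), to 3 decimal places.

t = 1.305

t=0.000: state=(0.947, 0.053, 0.000)
step 1 (dt=0.02): k1=(-0.146, 0.123, 0.023), k2=(-0.149, 0.125, 0.024), k3=(-0.149, 0.125, 0.024), k4=(-0.152, 0.128, 0.025); state += dt/6·(k1+2k2+2k3+k4)
t=0.020: state=(0.944, 0.056, 0.000)
t=0.040: state=(0.941, 0.058, 0.001)
t=0.060: state=(0.938, 0.061, 0.002)
continuing one RK4 step at a time; state shown every 25 steps (Δt=0.5):
t=0.500: state=(0.823, 0.156, 0.021)
t=1.000: state=(0.574, 0.350, 0.076)
t=1.300: state=(0.401, 0.468, 0.131)
next step: t=1.320: state=(0.390, 0.475, 0.135) — I has crossed 0.47
linear interpolation between t=1.300 (0.46839) and t=1.320 (0.47507) → t≈1.305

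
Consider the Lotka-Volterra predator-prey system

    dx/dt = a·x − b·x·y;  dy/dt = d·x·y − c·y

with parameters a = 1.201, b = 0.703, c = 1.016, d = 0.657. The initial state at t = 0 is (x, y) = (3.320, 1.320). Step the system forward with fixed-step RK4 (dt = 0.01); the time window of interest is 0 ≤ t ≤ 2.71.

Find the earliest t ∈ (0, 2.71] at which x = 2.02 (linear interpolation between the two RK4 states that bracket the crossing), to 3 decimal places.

t = 1.007

t=0.000: state=(3.320, 1.320)
step 1 (dt=0.01): k1=(0.906, 1.538), k2=(0.890, 1.551), k3=(0.890, 1.551), k4=(0.873, 1.564); state += dt/6·(k1+2k2+2k3+k4)
t=0.010: state=(3.329, 1.336)
t=0.020: state=(3.337, 1.351)
t=0.030: state=(3.346, 1.367)
continuing one RK4 step at a time; state shown every 10 steps (Δt=0.1):
t=0.100: state=(3.392, 1.487)
t=0.200: state=(3.423, 1.681)
t=0.300: state=(3.404, 1.901)
t=0.400: state=(3.330, 2.143)
t=0.500: state=(3.201, 2.400)
t=0.600: state=(3.021, 2.660)
t=0.700: state=(2.801, 2.910)
t=0.800: state=(2.553, 3.135)
t=0.900: state=(2.294, 3.321)
t=1.000: state=(2.037, 3.459)
next step: t=1.010: state=(2.012, 3.469) — x has crossed 2.02
linear interpolation between t=1.000 (2.03741) and t=1.010 (2.01242) → t≈1.007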